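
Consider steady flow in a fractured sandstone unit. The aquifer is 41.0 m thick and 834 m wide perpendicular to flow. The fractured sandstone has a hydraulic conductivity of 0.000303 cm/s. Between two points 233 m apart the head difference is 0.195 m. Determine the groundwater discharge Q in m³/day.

7.49

Convert K: 0.000303 cm/s × 864 = 0.2618 m/day.
Cross-sectional area A = 834 × 41.0 = 34194 m².
Hydraulic gradient i = Δh / L = 0.195 / 233 = 0.0008369.
Darcy's law: Q = K · A · i = 0.2618 × 34194 × 0.0008369 = 7.492 m³/day.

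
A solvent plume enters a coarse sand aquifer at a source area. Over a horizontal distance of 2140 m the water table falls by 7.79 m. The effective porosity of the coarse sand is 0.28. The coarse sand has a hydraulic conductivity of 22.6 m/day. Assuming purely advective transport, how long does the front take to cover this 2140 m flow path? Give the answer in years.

Hydraulic gradient i = Δh / L = 7.79 / 2140 = 0.003640.
Darcy flux q = K · i = 22.60 × 0.003640 = 0.08227 m/day.
Seepage velocity v = q / n_e = 0.08227 / 0.28 = 0.2938 m/day.
Travel time t = L / v = 2140 / 0.2938 = 7283 days = 19.94 years.

19.9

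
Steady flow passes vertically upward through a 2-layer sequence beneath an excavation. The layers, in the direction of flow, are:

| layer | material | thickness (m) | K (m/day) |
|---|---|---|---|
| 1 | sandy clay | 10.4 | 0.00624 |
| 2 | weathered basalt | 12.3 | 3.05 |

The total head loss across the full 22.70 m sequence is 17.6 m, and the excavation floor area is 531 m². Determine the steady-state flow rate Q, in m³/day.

Flow is perpendicular to layering, so the layers act in series and the equivalent K is the thickness-weighted harmonic mean.
Total thickness L = 10.4 + 12.3 = 22.70 m.
Σ(b_i/K_i) = 10.4/0.00624 + 12.3/3.05 = 1671 d.
K_eq = L / Σ(b_i/K_i) = 22.70 / 1671 = 0.01359 m/day.
Q = K_eq · A · (Δh/L) = 0.01359 × 531 × (17.6/22.70) = 5.594 m³/day.

5.59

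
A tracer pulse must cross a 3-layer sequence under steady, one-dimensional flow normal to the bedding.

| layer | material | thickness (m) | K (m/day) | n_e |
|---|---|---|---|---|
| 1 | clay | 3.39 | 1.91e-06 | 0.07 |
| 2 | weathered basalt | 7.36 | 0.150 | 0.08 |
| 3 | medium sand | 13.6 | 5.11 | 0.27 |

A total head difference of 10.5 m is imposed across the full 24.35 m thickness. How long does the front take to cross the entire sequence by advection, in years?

With flow normal to the layers, continuity requires the same specific discharge q through every layer.
Σ(b_i/K_i) = 3.39/1.91e-06 + 7.36/0.150 + 13.6/5.11 = 1.775e+06 d.
q = Δh / Σ(b_i/K_i) = 10.5 / 1.775e+06 = 5.916e-06 m/day.
In each layer the seepage velocity is v_i = q/n_i, so the layer transit time is t_i = b_i·n_i / q:
  layer 1 (clay): t_1 = 3.39 × 0.07 / 5.916e-06 = 40113 d
  layer 2 (weathered basalt): t_2 = 7.36 × 0.08 / 5.916e-06 = 99531 d
  layer 3 (medium sand): t_3 = 13.6 × 0.27 / 5.916e-06 = 6.207e+05 d
Total t = Σ t_i = 7.604e+05 days = 2082 years.

2080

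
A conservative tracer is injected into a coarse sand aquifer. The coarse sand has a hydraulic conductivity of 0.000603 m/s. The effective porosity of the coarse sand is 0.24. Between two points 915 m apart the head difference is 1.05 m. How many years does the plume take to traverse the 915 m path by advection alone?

10.1

Convert K: 0.000603 m/s × 86400 = 52.10 m/day.
Hydraulic gradient i = Δh / L = 1.05 / 915 = 0.001148.
Darcy flux q = K · i = 52.10 × 0.001148 = 0.05979 m/day.
Seepage velocity v = q / n_e = 0.05979 / 0.24 = 0.2491 m/day.
Travel time t = L / v = 915 / 0.2491 = 3673 days = 10.06 years.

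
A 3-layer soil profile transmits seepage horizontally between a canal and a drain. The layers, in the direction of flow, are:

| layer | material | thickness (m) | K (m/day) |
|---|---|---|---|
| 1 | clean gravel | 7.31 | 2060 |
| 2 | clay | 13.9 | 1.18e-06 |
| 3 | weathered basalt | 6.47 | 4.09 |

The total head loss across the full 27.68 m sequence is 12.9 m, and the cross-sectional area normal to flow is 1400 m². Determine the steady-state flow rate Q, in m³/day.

0.00153

Flow is perpendicular to layering, so the layers act in series and the equivalent K is the thickness-weighted harmonic mean.
Total thickness L = 7.31 + 13.9 + 6.47 = 27.68 m.
Σ(b_i/K_i) = 7.31/2060 + 13.9/1.18e-06 + 6.47/4.09 = 1.178e+07 d.
K_eq = L / Σ(b_i/K_i) = 27.68 / 1.178e+07 = 2.350e-06 m/day.
Q = K_eq · A · (Δh/L) = 2.350e-06 × 1400 × (12.9/27.68) = 0.001533 m³/day.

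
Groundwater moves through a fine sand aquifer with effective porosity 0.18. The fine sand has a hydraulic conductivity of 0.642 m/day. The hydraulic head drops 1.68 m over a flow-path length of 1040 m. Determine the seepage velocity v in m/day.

0.00576

Hydraulic gradient i = Δh / L = 1.68 / 1040 = 0.001615.
Darcy flux q = K · i = 0.6420 × 0.001615 = 0.001037 m/day.
Seepage velocity v = q / n_e = 0.001037 / 0.18 = 0.005762 m/day.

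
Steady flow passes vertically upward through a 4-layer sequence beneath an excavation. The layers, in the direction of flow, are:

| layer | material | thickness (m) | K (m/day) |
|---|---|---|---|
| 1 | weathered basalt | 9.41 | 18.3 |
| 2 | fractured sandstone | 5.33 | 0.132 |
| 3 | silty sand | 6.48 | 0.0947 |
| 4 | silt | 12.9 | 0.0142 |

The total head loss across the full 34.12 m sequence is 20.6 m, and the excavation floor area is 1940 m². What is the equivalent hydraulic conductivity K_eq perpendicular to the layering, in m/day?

0.0335

Flow is perpendicular to layering, so the layers act in series and the equivalent K is the thickness-weighted harmonic mean.
Total thickness L = 9.41 + 5.33 + 6.48 + 12.9 = 34.12 m.
Σ(b_i/K_i) = 9.41/18.3 + 5.33/0.132 + 6.48/0.0947 + 12.9/0.0142 = 1018 d.
K_eq = L / Σ(b_i/K_i) = 34.12 / 1018 = 0.03352 m/day.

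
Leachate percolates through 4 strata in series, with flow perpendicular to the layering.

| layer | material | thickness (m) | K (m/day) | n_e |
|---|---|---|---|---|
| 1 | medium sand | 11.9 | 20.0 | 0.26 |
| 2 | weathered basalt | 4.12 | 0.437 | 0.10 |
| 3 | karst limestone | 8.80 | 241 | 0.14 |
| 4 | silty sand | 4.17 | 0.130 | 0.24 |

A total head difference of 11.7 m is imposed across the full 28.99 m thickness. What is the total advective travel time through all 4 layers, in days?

With flow normal to the layers, continuity requires the same specific discharge q through every layer.
Σ(b_i/K_i) = 11.9/20.0 + 4.12/0.437 + 8.80/241 + 4.17/0.130 = 42.14 d.
q = Δh / Σ(b_i/K_i) = 11.7 / 42.14 = 0.2777 m/day.
In each layer the seepage velocity is v_i = q/n_i, so the layer transit time is t_i = b_i·n_i / q:
  layer 1 (medium sand): t_1 = 11.9 × 0.26 / 0.2777 = 11.14 d
  layer 2 (weathered basalt): t_2 = 4.12 × 0.10 / 0.2777 = 1.484 d
  layer 3 (karst limestone): t_3 = 8.80 × 0.14 / 0.2777 = 4.437 d
  layer 4 (silty sand): t_4 = 4.17 × 0.24 / 0.2777 = 3.604 d
Total t = Σ t_i = 20.67 days.

20.7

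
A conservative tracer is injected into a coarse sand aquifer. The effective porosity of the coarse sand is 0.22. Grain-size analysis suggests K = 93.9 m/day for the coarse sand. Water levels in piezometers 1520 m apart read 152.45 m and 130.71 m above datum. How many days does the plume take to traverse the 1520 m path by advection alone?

Hydraulic gradient i = (152.45 − 130.71) / 1520 = 21.74 / 1520 = 0.01430.
Darcy flux q = K · i = 93.90 × 0.01430 = 1.343 m/day.
Seepage velocity v = q / n_e = 1.343 / 0.22 = 6.105 m/day.
Travel time t = L / v = 1520 / 6.105 = 249.0 days.

249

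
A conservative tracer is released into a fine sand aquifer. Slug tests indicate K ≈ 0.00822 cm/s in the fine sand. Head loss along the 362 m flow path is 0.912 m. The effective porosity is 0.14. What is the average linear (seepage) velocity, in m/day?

0.128

Convert K: 0.00822 cm/s × 864 = 7.102 m/day.
Hydraulic gradient i = Δh / L = 0.912 / 362 = 0.002519.
Darcy flux q = K · i = 7.102 × 0.002519 = 0.01789 m/day.
Seepage velocity v = q / n_e = 0.01789 / 0.14 = 0.1278 m/day.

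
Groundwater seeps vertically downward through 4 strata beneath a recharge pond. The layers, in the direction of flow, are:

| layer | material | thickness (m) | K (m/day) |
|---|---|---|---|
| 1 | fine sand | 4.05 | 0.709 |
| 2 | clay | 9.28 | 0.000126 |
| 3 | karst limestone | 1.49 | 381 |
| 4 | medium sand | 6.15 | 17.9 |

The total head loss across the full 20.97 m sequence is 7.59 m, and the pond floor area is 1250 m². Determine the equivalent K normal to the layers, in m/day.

Flow is perpendicular to layering, so the layers act in series and the equivalent K is the thickness-weighted harmonic mean.
Total thickness L = 4.05 + 9.28 + 1.49 + 6.15 = 20.97 m.
Σ(b_i/K_i) = 4.05/0.709 + 9.28/0.000126 + 1.49/381 + 6.15/17.9 = 73657 d.
K_eq = L / Σ(b_i/K_i) = 20.97 / 73657 = 0.0002847 m/day.

0.000285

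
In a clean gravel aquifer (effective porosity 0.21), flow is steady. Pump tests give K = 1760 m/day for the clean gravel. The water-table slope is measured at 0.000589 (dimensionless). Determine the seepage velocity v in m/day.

Hydraulic gradient i = 0.000589.
Darcy flux q = K · i = 1760 × 0.0005890 = 1.037 m/day.
Seepage velocity v = q / n_e = 1.037 / 0.21 = 4.936 m/day.

4.94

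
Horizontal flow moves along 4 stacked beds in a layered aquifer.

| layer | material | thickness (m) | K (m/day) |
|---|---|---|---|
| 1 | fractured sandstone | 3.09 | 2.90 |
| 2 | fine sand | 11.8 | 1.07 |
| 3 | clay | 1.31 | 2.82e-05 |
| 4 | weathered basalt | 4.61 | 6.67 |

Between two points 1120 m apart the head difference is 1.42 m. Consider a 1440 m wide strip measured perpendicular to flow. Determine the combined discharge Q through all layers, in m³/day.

Flow is parallel to layering, so each bed carries its own Darcy discharge and the transmissivities add.
Σ(K_i·b_i) = 2.90×3.09 + 1.07×11.8 + 2.82e-05×1.31 + 6.67×4.61 = 52.34 m²/day.
Hydraulic gradient i = Δh / L = 1.42 / 1120 = 0.001268.
Q = Σ(K_i·b_i) · W · i = 52.34 × 1440 × 0.001268 = 95.55 m³/day.

95.6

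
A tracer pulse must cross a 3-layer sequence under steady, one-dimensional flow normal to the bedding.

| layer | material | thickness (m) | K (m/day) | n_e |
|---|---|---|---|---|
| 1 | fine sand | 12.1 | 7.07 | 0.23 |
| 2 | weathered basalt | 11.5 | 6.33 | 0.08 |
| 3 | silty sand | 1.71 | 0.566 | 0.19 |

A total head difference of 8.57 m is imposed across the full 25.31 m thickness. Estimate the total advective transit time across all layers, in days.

With flow normal to the layers, continuity requires the same specific discharge q through every layer.
Σ(b_i/K_i) = 12.1/7.07 + 11.5/6.33 + 1.71/0.566 = 6.549 d.
q = Δh / Σ(b_i/K_i) = 8.57 / 6.549 = 1.309 m/day.
In each layer the seepage velocity is v_i = q/n_i, so the layer transit time is t_i = b_i·n_i / q:
  layer 1 (fine sand): t_1 = 12.1 × 0.23 / 1.309 = 2.127 d
  layer 2 (weathered basalt): t_2 = 11.5 × 0.08 / 1.309 = 0.7031 d
  layer 3 (silty sand): t_3 = 1.71 × 0.19 / 1.309 = 0.2483 d
Total t = Σ t_i = 3.078 days.

3.08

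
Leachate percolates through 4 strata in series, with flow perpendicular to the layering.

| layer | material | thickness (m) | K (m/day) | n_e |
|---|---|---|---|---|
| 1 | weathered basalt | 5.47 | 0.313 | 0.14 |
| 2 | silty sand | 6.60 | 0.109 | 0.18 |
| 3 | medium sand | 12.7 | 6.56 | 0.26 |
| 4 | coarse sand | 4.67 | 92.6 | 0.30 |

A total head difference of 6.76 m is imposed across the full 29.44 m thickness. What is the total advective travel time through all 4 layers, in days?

78.8

With flow normal to the layers, continuity requires the same specific discharge q through every layer.
Σ(b_i/K_i) = 5.47/0.313 + 6.60/0.109 + 12.7/6.56 + 4.67/92.6 = 80.01 d.
q = Δh / Σ(b_i/K_i) = 6.76 / 80.01 = 0.08449 m/day.
In each layer the seepage velocity is v_i = q/n_i, so the layer transit time is t_i = b_i·n_i / q:
  layer 1 (weathered basalt): t_1 = 5.47 × 0.14 / 0.08449 = 9.064 d
  layer 2 (silty sand): t_2 = 6.60 × 0.18 / 0.08449 = 14.06 d
  layer 3 (medium sand): t_3 = 12.7 × 0.26 / 0.08449 = 39.08 d
  layer 4 (coarse sand): t_4 = 4.67 × 0.30 / 0.08449 = 16.58 d
Total t = Σ t_i = 78.79 days.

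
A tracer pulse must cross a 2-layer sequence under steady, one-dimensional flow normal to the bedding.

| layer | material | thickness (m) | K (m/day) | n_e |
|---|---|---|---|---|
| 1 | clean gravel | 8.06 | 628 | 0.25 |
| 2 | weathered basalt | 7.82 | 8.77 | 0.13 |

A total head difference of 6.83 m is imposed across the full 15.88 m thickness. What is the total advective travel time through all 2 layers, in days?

0.401

With flow normal to the layers, continuity requires the same specific discharge q through every layer.
Σ(b_i/K_i) = 8.06/628 + 7.82/8.77 = 0.9045 d.
q = Δh / Σ(b_i/K_i) = 6.83 / 0.9045 = 7.551 m/day.
In each layer the seepage velocity is v_i = q/n_i, so the layer transit time is t_i = b_i·n_i / q:
  layer 1 (clean gravel): t_1 = 8.06 × 0.25 / 7.551 = 0.2669 d
  layer 2 (weathered basalt): t_2 = 7.82 × 0.13 / 7.551 = 0.1346 d
Total t = Σ t_i = 0.4015 days.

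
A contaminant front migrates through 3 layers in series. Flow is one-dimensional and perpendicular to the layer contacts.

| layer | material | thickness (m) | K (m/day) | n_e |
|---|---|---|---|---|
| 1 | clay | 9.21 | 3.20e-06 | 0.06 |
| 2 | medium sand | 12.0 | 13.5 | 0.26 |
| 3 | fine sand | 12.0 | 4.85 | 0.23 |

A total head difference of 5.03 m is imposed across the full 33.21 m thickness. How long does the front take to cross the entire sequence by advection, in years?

With flow normal to the layers, continuity requires the same specific discharge q through every layer.
Σ(b_i/K_i) = 9.21/3.20e-06 + 12.0/13.5 + 12.0/4.85 = 2.878e+06 d.
q = Δh / Σ(b_i/K_i) = 5.03 / 2.878e+06 = 1.748e-06 m/day.
In each layer the seepage velocity is v_i = q/n_i, so the layer transit time is t_i = b_i·n_i / q:
  layer 1 (clay): t_1 = 9.21 × 0.06 / 1.748e-06 = 3.162e+05 d
  layer 2 (medium sand): t_2 = 12.0 × 0.26 / 1.748e-06 = 1.785e+06 d
  layer 3 (fine sand): t_3 = 12.0 × 0.23 / 1.748e-06 = 1.579e+06 d
Total t = Σ t_i = 3.681e+06 days = 10077 years.

10100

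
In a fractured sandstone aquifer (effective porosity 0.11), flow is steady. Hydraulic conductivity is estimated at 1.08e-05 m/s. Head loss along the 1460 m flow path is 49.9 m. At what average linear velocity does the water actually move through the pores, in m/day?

0.290

Convert K: 1.08e-05 m/s × 86400 = 0.9331 m/day.
Hydraulic gradient i = Δh / L = 49.9 / 1460 = 0.03418.
Darcy flux q = K · i = 0.9331 × 0.03418 = 0.03189 m/day.
Seepage velocity v = q / n_e = 0.03189 / 0.11 = 0.2899 m/day.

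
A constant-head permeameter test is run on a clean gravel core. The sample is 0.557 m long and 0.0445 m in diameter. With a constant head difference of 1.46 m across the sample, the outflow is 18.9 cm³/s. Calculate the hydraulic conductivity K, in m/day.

Cross-sectional area A = π·(d/2)² = π × (0.0445/2)² = 0.001555 m².
Convert discharge: 18.9 cm³/s = 1.890e-05 m³/s.
Darcy's law rearranged: K = Q·L / (A·Δh) = 1.890e-05 × 0.557 / (0.001555 × 1.46) = 0.004636 m/s = 400.6 m/day.

401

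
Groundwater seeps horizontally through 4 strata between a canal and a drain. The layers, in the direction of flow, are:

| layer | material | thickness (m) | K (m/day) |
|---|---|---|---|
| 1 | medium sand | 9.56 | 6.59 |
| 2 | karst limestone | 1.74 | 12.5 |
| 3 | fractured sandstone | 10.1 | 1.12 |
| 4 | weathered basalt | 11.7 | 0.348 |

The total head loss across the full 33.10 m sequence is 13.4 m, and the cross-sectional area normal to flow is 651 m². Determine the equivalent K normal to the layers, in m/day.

Flow is perpendicular to layering, so the layers act in series and the equivalent K is the thickness-weighted harmonic mean.
Total thickness L = 9.56 + 1.74 + 10.1 + 11.7 = 33.10 m.
Σ(b_i/K_i) = 9.56/6.59 + 1.74/12.5 + 10.1/1.12 + 11.7/0.348 = 44.23 d.
K_eq = L / Σ(b_i/K_i) = 33.10 / 44.23 = 0.7484 m/day.

0.748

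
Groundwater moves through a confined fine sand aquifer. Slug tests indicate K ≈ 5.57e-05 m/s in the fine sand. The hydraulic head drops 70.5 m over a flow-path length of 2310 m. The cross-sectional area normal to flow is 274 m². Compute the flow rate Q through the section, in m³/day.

Convert K: 5.57e-05 m/s × 86400 = 4.812 m/day.
Hydraulic gradient i = Δh / L = 70.5 / 2310 = 0.03052.
Darcy's law: Q = K · A · i = 4.812 × 274.0 × 0.03052 = 40.24 m³/day.

40.2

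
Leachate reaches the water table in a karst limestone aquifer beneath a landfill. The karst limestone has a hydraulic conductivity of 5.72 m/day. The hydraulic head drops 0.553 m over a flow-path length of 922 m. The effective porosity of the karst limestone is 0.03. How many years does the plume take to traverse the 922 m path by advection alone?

Hydraulic gradient i = Δh / L = 0.553 / 922 = 0.0005998.
Darcy flux q = K · i = 5.720 × 0.0005998 = 0.003431 m/day.
Seepage velocity v = q / n_e = 0.003431 / 0.03 = 0.1144 m/day.
Travel time t = L / v = 922 / 0.1144 = 8062 days = 22.07 years.

22.1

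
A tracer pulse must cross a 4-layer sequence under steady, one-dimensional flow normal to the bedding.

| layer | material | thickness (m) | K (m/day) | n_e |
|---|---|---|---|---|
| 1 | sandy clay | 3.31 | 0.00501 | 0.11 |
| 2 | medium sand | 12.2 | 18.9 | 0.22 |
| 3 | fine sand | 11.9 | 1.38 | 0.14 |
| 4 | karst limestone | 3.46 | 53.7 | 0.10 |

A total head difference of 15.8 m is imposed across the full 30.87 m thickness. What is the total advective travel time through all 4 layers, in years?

With flow normal to the layers, continuity requires the same specific discharge q through every layer.
Σ(b_i/K_i) = 3.31/0.00501 + 12.2/18.9 + 11.9/1.38 + 3.46/53.7 = 670.0 d.
q = Δh / Σ(b_i/K_i) = 15.8 / 670.0 = 0.02358 m/day.
In each layer the seepage velocity is v_i = q/n_i, so the layer transit time is t_i = b_i·n_i / q:
  layer 1 (sandy clay): t_1 = 3.31 × 0.11 / 0.02358 = 15.44 d
  layer 2 (medium sand): t_2 = 12.2 × 0.22 / 0.02358 = 113.8 d
  layer 3 (fine sand): t_3 = 11.9 × 0.14 / 0.02358 = 70.65 d
  layer 4 (karst limestone): t_4 = 3.46 × 0.10 / 0.02358 = 14.67 d
Total t = Σ t_i = 214.6 days = 0.5875 years.

0.587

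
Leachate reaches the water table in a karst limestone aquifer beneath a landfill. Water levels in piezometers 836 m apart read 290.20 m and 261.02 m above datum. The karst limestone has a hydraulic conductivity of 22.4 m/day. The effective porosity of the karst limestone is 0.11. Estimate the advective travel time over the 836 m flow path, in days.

Hydraulic gradient i = (290.20 − 261.02) / 836 = 29.18 / 836 = 0.03490.
Darcy flux q = K · i = 22.40 × 0.03490 = 0.7819 m/day.
Seepage velocity v = q / n_e = 0.7819 / 0.11 = 7.108 m/day.
Travel time t = L / v = 836 / 7.108 = 117.6 days.

118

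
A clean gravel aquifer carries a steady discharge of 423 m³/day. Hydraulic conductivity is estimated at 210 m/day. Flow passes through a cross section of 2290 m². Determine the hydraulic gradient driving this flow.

0.000880

From Q = K·A·i, i = Q / (K·A) = 423 / (210.0 × 2290) = 0.0008796.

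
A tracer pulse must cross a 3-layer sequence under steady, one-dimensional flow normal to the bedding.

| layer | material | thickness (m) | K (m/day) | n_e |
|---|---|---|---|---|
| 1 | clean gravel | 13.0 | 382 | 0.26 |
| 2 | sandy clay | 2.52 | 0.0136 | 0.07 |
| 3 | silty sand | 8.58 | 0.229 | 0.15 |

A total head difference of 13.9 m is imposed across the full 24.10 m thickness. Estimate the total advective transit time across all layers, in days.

77.6

With flow normal to the layers, continuity requires the same specific discharge q through every layer.
Σ(b_i/K_i) = 13.0/382 + 2.52/0.0136 + 8.58/0.229 = 222.8 d.
q = Δh / Σ(b_i/K_i) = 13.9 / 222.8 = 0.06239 m/day.
In each layer the seepage velocity is v_i = q/n_i, so the layer transit time is t_i = b_i·n_i / q:
  layer 1 (clean gravel): t_1 = 13.0 × 0.26 / 0.06239 = 54.18 d
  layer 2 (sandy clay): t_2 = 2.52 × 0.07 / 0.06239 = 2.827 d
  layer 3 (silty sand): t_3 = 8.58 × 0.15 / 0.06239 = 20.63 d
Total t = Σ t_i = 77.63 days.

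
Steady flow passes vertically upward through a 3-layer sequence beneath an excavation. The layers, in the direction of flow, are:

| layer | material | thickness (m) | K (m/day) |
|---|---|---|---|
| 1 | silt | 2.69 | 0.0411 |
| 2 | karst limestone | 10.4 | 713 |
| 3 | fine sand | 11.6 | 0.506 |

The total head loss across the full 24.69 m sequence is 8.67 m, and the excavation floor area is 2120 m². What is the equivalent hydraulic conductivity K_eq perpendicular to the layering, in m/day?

0.279

Flow is perpendicular to layering, so the layers act in series and the equivalent K is the thickness-weighted harmonic mean.
Total thickness L = 2.69 + 10.4 + 11.6 = 24.69 m.
Σ(b_i/K_i) = 2.69/0.0411 + 10.4/713 + 11.6/0.506 = 88.39 d.
K_eq = L / Σ(b_i/K_i) = 24.69 / 88.39 = 0.2793 m/day.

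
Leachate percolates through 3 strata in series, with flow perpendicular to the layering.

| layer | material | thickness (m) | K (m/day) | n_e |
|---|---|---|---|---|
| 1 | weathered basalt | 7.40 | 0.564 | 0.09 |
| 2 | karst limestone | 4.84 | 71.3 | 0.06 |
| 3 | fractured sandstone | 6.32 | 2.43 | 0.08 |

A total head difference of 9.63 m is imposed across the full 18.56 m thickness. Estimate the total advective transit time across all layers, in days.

With flow normal to the layers, continuity requires the same specific discharge q through every layer.
Σ(b_i/K_i) = 7.40/0.564 + 4.84/71.3 + 6.32/2.43 = 15.79 d.
q = Δh / Σ(b_i/K_i) = 9.63 / 15.79 = 0.6099 m/day.
In each layer the seepage velocity is v_i = q/n_i, so the layer transit time is t_i = b_i·n_i / q:
  layer 1 (weathered basalt): t_1 = 7.40 × 0.09 / 0.6099 = 1.092 d
  layer 2 (karst limestone): t_2 = 4.84 × 0.06 / 0.6099 = 0.4761 d
  layer 3 (fractured sandstone): t_3 = 6.32 × 0.08 / 0.6099 = 0.8290 d
Total t = Σ t_i = 2.397 days.

2.40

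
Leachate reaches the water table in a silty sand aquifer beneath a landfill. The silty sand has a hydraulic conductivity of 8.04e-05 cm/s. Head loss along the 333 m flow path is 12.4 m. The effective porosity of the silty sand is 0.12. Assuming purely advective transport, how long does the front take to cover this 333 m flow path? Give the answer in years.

Convert K: 8.04e-05 cm/s × 864 = 0.06947 m/day.
Hydraulic gradient i = Δh / L = 12.4 / 333 = 0.03724.
Darcy flux q = K · i = 0.06947 × 0.03724 = 0.002587 m/day.
Seepage velocity v = q / n_e = 0.002587 / 0.12 = 0.02156 m/day.
Travel time t = L / v = 333 / 0.02156 = 15448 days = 42.29 years.

42.3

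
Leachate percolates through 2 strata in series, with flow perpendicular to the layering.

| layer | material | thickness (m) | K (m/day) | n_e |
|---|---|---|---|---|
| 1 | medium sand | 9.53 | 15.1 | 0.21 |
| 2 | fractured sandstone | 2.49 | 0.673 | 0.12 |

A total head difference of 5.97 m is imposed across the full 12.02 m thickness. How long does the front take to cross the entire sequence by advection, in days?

1.67

With flow normal to the layers, continuity requires the same specific discharge q through every layer.
Σ(b_i/K_i) = 9.53/15.1 + 2.49/0.673 = 4.331 d.
q = Δh / Σ(b_i/K_i) = 5.97 / 4.331 = 1.378 m/day.
In each layer the seepage velocity is v_i = q/n_i, so the layer transit time is t_i = b_i·n_i / q:
  layer 1 (medium sand): t_1 = 9.53 × 0.21 / 1.378 = 1.452 d
  layer 2 (fractured sandstone): t_2 = 2.49 × 0.12 / 1.378 = 0.2168 d
Total t = Σ t_i = 1.669 days.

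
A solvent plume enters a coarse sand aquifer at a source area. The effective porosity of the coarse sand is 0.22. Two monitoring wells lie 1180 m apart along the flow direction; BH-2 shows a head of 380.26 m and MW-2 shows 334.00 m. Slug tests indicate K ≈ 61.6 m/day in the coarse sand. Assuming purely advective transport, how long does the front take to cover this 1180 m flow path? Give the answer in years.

0.294

Hydraulic gradient i = (380.26 − 334.00) / 1180 = 46.26 / 1180 = 0.03920.
Darcy flux q = K · i = 61.60 × 0.03920 = 2.415 m/day.
Seepage velocity v = q / n_e = 2.415 / 0.22 = 10.98 m/day.
Travel time t = L / v = 1180 / 10.98 = 107.5 days = 0.2943 years.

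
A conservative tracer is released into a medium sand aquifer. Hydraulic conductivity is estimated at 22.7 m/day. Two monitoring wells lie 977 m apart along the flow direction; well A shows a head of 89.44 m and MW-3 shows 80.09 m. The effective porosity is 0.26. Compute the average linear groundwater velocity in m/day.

Hydraulic gradient i = (89.44 − 80.09) / 977 = 9.35 / 977 = 0.009570.
Darcy flux q = K · i = 22.70 × 0.009570 = 0.2172 m/day.
Seepage velocity v = q / n_e = 0.2172 / 0.26 = 0.8355 m/day.

0.836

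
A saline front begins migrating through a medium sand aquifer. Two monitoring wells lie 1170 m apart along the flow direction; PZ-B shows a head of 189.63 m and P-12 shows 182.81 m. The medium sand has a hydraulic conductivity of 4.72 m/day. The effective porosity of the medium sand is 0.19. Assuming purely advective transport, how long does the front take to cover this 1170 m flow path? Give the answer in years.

Hydraulic gradient i = (189.63 − 182.81) / 1170 = 6.82 / 1170 = 0.005829.
Darcy flux q = K · i = 4.720 × 0.005829 = 0.02751 m/day.
Seepage velocity v = q / n_e = 0.02751 / 0.19 = 0.1448 m/day.
Travel time t = L / v = 1170 / 0.1448 = 8080 days = 22.12 years.

22.1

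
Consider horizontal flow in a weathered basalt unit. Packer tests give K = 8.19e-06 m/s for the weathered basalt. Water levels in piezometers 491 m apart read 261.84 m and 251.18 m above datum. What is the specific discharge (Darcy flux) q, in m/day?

0.0154

Convert K: 8.19e-06 m/s × 86400 = 0.7076 m/day.
Hydraulic gradient i = (261.84 − 251.18) / 491 = 10.66 / 491 = 0.02171.
Specific discharge q = K · i = 0.7076 × 0.02171 = 0.01536 m/day.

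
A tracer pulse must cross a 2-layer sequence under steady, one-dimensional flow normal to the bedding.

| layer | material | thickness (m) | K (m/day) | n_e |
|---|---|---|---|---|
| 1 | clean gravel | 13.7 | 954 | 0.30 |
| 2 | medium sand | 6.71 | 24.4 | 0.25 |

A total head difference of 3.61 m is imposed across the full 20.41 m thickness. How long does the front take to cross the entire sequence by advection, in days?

0.464

With flow normal to the layers, continuity requires the same specific discharge q through every layer.
Σ(b_i/K_i) = 13.7/954 + 6.71/24.4 = 0.2894 d.
q = Δh / Σ(b_i/K_i) = 3.61 / 0.2894 = 12.48 m/day.
In each layer the seepage velocity is v_i = q/n_i, so the layer transit time is t_i = b_i·n_i / q:
  layer 1 (clean gravel): t_1 = 13.7 × 0.30 / 12.48 = 0.3294 d
  layer 2 (medium sand): t_2 = 6.71 × 0.25 / 12.48 = 0.1345 d
Total t = Σ t_i = 0.4639 days.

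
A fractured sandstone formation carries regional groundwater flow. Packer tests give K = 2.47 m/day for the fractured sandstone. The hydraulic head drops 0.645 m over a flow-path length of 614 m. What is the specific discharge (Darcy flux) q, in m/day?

Hydraulic gradient i = Δh / L = 0.645 / 614 = 0.001050.
Specific discharge q = K · i = 2.470 × 0.001050 = 0.002595 m/day.

0.00259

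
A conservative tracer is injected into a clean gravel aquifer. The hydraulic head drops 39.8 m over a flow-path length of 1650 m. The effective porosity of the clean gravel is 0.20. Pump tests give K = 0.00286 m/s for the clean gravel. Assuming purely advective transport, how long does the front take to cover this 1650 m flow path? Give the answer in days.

55.4

Convert K: 0.00286 m/s × 86400 = 247.1 m/day.
Hydraulic gradient i = Δh / L = 39.8 / 1650 = 0.02412.
Darcy flux q = K · i = 247.1 × 0.02412 = 5.960 m/day.
Seepage velocity v = q / n_e = 5.960 / 0.20 = 29.80 m/day.
Travel time t = L / v = 1650 / 29.80 = 55.36 days.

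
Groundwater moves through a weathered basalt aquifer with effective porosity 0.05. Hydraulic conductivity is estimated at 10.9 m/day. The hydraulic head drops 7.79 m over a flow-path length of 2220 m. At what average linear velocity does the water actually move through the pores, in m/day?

0.765

Hydraulic gradient i = Δh / L = 7.79 / 2220 = 0.003509.
Darcy flux q = K · i = 10.90 × 0.003509 = 0.03825 m/day.
Seepage velocity v = q / n_e = 0.03825 / 0.05 = 0.7650 m/day.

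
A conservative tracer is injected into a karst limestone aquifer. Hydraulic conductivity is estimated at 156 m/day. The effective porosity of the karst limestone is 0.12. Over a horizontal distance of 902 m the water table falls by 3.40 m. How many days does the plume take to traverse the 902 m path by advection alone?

Hydraulic gradient i = Δh / L = 3.40 / 902 = 0.003769.
Darcy flux q = K · i = 156.0 × 0.003769 = 0.5880 m/day.
Seepage velocity v = q / n_e = 0.5880 / 0.12 = 4.900 m/day.
Travel time t = L / v = 902 / 4.900 = 184.1 days.

184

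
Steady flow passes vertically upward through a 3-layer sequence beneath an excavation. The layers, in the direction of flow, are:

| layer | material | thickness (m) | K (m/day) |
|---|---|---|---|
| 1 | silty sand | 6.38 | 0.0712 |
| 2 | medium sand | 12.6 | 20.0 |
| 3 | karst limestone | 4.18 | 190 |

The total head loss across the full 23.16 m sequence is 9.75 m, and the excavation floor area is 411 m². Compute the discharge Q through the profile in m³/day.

44.4

Flow is perpendicular to layering, so the layers act in series and the equivalent K is the thickness-weighted harmonic mean.
Total thickness L = 6.38 + 12.6 + 4.18 = 23.16 m.
Σ(b_i/K_i) = 6.38/0.0712 + 12.6/20.0 + 4.18/190 = 90.26 d.
K_eq = L / Σ(b_i/K_i) = 23.16 / 90.26 = 0.2566 m/day.
Q = K_eq · A · (Δh/L) = 0.2566 × 411 × (9.75/23.16) = 44.40 m³/day.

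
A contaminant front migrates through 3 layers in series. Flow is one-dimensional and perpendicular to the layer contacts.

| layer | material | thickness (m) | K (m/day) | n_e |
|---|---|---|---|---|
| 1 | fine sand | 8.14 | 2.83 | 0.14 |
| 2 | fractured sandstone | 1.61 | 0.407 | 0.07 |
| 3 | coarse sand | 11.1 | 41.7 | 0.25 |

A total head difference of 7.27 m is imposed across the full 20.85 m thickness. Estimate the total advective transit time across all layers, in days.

With flow normal to the layers, continuity requires the same specific discharge q through every layer.
Σ(b_i/K_i) = 8.14/2.83 + 1.61/0.407 + 11.1/41.7 = 7.098 d.
q = Δh / Σ(b_i/K_i) = 7.27 / 7.098 = 1.024 m/day.
In each layer the seepage velocity is v_i = q/n_i, so the layer transit time is t_i = b_i·n_i / q:
  layer 1 (fine sand): t_1 = 8.14 × 0.14 / 1.024 = 1.113 d
  layer 2 (fractured sandstone): t_2 = 1.61 × 0.07 / 1.024 = 0.1100 d
  layer 3 (coarse sand): t_3 = 11.1 × 0.25 / 1.024 = 2.709 d
Total t = Σ t_i = 3.932 days.

3.93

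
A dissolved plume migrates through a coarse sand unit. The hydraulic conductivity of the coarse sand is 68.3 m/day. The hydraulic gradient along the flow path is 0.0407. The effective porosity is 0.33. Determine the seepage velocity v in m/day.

8.42

Hydraulic gradient i = 0.0407.
Darcy flux q = K · i = 68.30 × 0.04070 = 2.780 m/day.
Seepage velocity v = q / n_e = 2.780 / 0.33 = 8.424 m/day.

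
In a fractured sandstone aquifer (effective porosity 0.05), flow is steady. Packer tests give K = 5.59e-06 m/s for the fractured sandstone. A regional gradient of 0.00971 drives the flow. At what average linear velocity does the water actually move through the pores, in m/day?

Convert K: 5.59e-06 m/s × 86400 = 0.4830 m/day.
Hydraulic gradient i = 0.00971.
Darcy flux q = K · i = 0.4830 × 0.009710 = 0.004690 m/day.
Seepage velocity v = q / n_e = 0.004690 / 0.05 = 0.09379 m/day.

0.0938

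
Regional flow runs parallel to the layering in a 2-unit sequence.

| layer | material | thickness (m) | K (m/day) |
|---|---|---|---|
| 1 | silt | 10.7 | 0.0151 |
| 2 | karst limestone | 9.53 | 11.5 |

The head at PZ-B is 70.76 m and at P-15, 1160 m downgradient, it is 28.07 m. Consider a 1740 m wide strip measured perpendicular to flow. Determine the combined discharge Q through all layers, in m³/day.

7030

Flow is parallel to layering, so each bed carries its own Darcy discharge and the transmissivities add.
Σ(K_i·b_i) = 0.0151×10.7 + 11.5×9.53 = 109.8 m²/day.
Hydraulic gradient i = (70.76 − 28.07) / 1160 = 42.69 / 1160 = 0.03680.
Q = Σ(K_i·b_i) · W · i = 109.8 × 1740 × 0.03680 = 7028 m³/day.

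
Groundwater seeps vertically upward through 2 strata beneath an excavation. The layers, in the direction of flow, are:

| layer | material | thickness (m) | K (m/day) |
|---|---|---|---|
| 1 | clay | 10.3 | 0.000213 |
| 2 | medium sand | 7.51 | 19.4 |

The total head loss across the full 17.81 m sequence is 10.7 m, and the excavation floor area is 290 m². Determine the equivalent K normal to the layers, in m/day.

Flow is perpendicular to layering, so the layers act in series and the equivalent K is the thickness-weighted harmonic mean.
Total thickness L = 10.3 + 7.51 = 17.81 m.
Σ(b_i/K_i) = 10.3/0.000213 + 7.51/19.4 = 48357 d.
K_eq = L / Σ(b_i/K_i) = 17.81 / 48357 = 0.0003683 m/day.

0.000368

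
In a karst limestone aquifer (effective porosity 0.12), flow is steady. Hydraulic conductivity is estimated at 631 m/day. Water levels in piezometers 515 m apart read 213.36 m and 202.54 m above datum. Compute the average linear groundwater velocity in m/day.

Hydraulic gradient i = (213.36 − 202.54) / 515 = 10.82 / 515 = 0.02101.
Darcy flux q = K · i = 631.0 × 0.02101 = 13.26 m/day.
Seepage velocity v = q / n_e = 13.26 / 0.12 = 110.5 m/day.

110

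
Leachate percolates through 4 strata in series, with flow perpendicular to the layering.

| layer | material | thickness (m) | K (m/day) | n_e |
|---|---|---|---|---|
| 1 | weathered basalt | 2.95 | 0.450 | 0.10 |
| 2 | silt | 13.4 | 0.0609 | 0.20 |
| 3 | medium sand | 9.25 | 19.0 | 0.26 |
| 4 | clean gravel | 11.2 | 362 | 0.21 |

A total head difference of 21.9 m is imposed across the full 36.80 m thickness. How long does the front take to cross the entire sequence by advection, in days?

80.2

With flow normal to the layers, continuity requires the same specific discharge q through every layer.
Σ(b_i/K_i) = 2.95/0.450 + 13.4/0.0609 + 9.25/19.0 + 11.2/362 = 227.1 d.
q = Δh / Σ(b_i/K_i) = 21.9 / 227.1 = 0.09643 m/day.
In each layer the seepage velocity is v_i = q/n_i, so the layer transit time is t_i = b_i·n_i / q:
  layer 1 (weathered basalt): t_1 = 2.95 × 0.10 / 0.09643 = 3.059 d
  layer 2 (silt): t_2 = 13.4 × 0.20 / 0.09643 = 27.79 d
  layer 3 (medium sand): t_3 = 9.25 × 0.26 / 0.09643 = 24.94 d
  layer 4 (clean gravel): t_4 = 11.2 × 0.21 / 0.09643 = 24.39 d
Total t = Σ t_i = 80.18 days.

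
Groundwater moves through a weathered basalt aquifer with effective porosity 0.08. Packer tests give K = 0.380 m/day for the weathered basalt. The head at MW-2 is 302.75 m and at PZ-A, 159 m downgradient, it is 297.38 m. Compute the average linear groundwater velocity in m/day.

0.160

Hydraulic gradient i = (302.75 − 297.38) / 159 = 5.37 / 159 = 0.03377.
Darcy flux q = K · i = 0.3800 × 0.03377 = 0.01283 m/day.
Seepage velocity v = q / n_e = 0.01283 / 0.08 = 0.1604 m/day.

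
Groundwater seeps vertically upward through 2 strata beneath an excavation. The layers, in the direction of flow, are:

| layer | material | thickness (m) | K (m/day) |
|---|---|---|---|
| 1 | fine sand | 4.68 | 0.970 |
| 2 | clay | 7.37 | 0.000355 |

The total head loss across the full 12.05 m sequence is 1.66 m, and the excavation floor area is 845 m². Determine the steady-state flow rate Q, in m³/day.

Flow is perpendicular to layering, so the layers act in series and the equivalent K is the thickness-weighted harmonic mean.
Total thickness L = 4.68 + 7.37 = 12.05 m.
Σ(b_i/K_i) = 4.68/0.970 + 7.37/0.000355 = 20765 d.
K_eq = L / Σ(b_i/K_i) = 12.05 / 20765 = 0.0005803 m/day.
Q = K_eq · A · (Δh/L) = 0.0005803 × 845 × (1.66/12.05) = 0.06755 m³/day.

0.0675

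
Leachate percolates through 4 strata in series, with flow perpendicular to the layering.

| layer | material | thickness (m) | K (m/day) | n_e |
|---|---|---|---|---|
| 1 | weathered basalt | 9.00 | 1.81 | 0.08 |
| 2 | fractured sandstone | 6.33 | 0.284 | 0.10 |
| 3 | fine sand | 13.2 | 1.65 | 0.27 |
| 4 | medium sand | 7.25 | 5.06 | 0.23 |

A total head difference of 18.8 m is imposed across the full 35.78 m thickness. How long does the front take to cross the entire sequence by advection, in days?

With flow normal to the layers, continuity requires the same specific discharge q through every layer.
Σ(b_i/K_i) = 9.00/1.81 + 6.33/0.284 + 13.2/1.65 + 7.25/5.06 = 36.69 d.
q = Δh / Σ(b_i/K_i) = 18.8 / 36.69 = 0.5123 m/day.
In each layer the seepage velocity is v_i = q/n_i, so the layer transit time is t_i = b_i·n_i / q:
  layer 1 (weathered basalt): t_1 = 9.00 × 0.08 / 0.5123 = 1.405 d
  layer 2 (fractured sandstone): t_2 = 6.33 × 0.10 / 0.5123 = 1.235 d
  layer 3 (fine sand): t_3 = 13.2 × 0.27 / 0.5123 = 6.956 d
  layer 4 (medium sand): t_4 = 7.25 × 0.23 / 0.5123 = 3.255 d
Total t = Σ t_i = 12.85 days.

12.9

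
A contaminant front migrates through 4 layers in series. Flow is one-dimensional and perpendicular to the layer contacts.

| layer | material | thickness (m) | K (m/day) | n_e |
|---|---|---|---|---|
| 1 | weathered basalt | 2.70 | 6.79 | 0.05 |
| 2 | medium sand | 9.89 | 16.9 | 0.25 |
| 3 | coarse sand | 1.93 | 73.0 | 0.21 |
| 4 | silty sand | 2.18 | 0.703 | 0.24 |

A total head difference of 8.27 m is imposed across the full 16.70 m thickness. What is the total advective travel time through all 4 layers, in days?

With flow normal to the layers, continuity requires the same specific discharge q through every layer.
Σ(b_i/K_i) = 2.70/6.79 + 9.89/16.9 + 1.93/73.0 + 2.18/0.703 = 4.110 d.
q = Δh / Σ(b_i/K_i) = 8.27 / 4.110 = 2.012 m/day.
In each layer the seepage velocity is v_i = q/n_i, so the layer transit time is t_i = b_i·n_i / q:
  layer 1 (weathered basalt): t_1 = 2.70 × 0.05 / 2.012 = 0.06710 d
  layer 2 (medium sand): t_2 = 9.89 × 0.25 / 2.012 = 1.229 d
  layer 3 (coarse sand): t_3 = 1.93 × 0.21 / 2.012 = 0.2014 d
  layer 4 (silty sand): t_4 = 2.18 × 0.24 / 2.012 = 0.2600 d
Total t = Σ t_i = 1.757 days.

1.76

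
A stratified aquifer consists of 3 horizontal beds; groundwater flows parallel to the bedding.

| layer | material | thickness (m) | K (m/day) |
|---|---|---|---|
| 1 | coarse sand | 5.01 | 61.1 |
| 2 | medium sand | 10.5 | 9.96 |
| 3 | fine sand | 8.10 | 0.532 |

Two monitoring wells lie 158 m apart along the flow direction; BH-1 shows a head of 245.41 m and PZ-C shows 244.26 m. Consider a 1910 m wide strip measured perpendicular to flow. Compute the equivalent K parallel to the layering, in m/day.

Flow is parallel to layering, so each bed carries its own Darcy discharge and the transmissivities add.
Σ(K_i·b_i) = 61.1×5.01 + 9.96×10.5 + 0.532×8.10 = 415.0 m²/day.
Total thickness b = 23.61 m, so K_eq = Σ(K_i·b_i)/b = 17.58 m/day.

17.6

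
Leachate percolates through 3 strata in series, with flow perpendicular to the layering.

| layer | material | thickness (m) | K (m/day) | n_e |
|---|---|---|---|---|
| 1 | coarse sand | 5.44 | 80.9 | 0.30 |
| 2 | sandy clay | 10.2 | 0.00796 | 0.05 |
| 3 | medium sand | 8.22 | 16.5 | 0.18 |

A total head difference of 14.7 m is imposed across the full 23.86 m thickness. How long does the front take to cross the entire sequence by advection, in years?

0.865

With flow normal to the layers, continuity requires the same specific discharge q through every layer.
Σ(b_i/K_i) = 5.44/80.9 + 10.2/0.00796 + 8.22/16.5 = 1282 d.
q = Δh / Σ(b_i/K_i) = 14.7 / 1282 = 0.01147 m/day.
In each layer the seepage velocity is v_i = q/n_i, so the layer transit time is t_i = b_i·n_i / q:
  layer 1 (coarse sand): t_1 = 5.44 × 0.30 / 0.01147 = 142.3 d
  layer 2 (sandy clay): t_2 = 10.2 × 0.05 / 0.01147 = 44.48 d
  layer 3 (medium sand): t_3 = 8.22 × 0.18 / 0.01147 = 129.0 d
Total t = Σ t_i = 315.8 days = 0.8647 years.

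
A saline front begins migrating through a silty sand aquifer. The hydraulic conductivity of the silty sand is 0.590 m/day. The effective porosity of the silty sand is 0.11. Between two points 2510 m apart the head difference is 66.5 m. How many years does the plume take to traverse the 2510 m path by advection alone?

Hydraulic gradient i = Δh / L = 66.5 / 2510 = 0.02649.
Darcy flux q = K · i = 0.5900 × 0.02649 = 0.01563 m/day.
Seepage velocity v = q / n_e = 0.01563 / 0.11 = 0.1421 m/day.
Travel time t = L / v = 2510 / 0.1421 = 17663 days = 48.36 years.

48.4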